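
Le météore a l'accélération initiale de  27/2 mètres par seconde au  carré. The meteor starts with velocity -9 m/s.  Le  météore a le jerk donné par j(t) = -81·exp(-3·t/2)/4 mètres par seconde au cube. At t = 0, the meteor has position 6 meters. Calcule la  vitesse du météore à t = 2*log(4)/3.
En partant du jerk j(t) = -81·exp(-3·t/2)/4, nous prenons 2 intégrales. L'intégrale du jerk, avec a(0) = 27/2, donne l'accélération: a(t) = 27·exp(-3·t/2)/2. En intégrant l'accélération et en utilisant la condition initiale v(0) = -9, nous obtenons v(t) = -9·exp(-3·t/2). Nous avons la vitesse v(t) = -9·exp(-3·t/2). En substituant t = 2*log(4)/3: v(2*log(4)/3) = -9/4.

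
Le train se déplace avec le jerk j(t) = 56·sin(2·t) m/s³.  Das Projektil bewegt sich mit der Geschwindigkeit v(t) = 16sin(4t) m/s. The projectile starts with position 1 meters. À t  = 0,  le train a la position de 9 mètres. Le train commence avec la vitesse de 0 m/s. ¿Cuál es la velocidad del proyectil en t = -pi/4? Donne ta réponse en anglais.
From the given velocity equation v(t) = 16·sin(4·t), we substitute t = -pi/4 to get v = 0.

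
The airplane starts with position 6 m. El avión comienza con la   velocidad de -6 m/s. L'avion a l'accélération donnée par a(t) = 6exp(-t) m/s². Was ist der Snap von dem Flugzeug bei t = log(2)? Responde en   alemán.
Wir müssen unsere Gleichung für die Beschleunigung a(t) = 6·exp(-t) 2-mal ableiten. Durch Ableiten von der Beschleunigung erhalten wir den Ruck: j(t) = -6·exp(-t). Durch Ableiten von dem Ruck erhalten wir den Snap: s(t) = 6·exp(-t). Mit s(t) = 6·exp(-t) und Einsetzen von t = log(2), finden wir s = 3.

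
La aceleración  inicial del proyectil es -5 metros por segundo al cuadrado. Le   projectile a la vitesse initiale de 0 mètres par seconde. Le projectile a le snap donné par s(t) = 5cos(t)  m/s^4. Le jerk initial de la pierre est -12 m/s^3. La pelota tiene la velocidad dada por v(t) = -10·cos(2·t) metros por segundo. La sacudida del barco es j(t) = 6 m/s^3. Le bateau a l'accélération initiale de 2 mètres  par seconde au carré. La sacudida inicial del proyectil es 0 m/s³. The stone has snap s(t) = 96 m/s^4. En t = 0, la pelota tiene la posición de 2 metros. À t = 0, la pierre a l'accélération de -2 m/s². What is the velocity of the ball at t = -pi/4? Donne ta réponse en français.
En utilisant v(t) = -10·cos(2·t) et en substituant t = -pi/4, nous trouvons v = 0.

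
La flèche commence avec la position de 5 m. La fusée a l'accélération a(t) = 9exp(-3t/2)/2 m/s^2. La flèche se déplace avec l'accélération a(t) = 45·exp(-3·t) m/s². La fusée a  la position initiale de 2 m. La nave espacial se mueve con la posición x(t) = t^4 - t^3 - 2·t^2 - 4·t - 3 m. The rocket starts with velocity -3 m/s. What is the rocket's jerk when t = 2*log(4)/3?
We must differentiate our acceleration equation a(t) = 9·exp(-3·t/2)/2 1 time. Differentiating acceleration, we get jerk: j(t) = -27·exp(-3·t/2)/4. Using j(t) = -27·exp(-3·t/2)/4 and substituting t = 2*log(4)/3, we find j = -27/16.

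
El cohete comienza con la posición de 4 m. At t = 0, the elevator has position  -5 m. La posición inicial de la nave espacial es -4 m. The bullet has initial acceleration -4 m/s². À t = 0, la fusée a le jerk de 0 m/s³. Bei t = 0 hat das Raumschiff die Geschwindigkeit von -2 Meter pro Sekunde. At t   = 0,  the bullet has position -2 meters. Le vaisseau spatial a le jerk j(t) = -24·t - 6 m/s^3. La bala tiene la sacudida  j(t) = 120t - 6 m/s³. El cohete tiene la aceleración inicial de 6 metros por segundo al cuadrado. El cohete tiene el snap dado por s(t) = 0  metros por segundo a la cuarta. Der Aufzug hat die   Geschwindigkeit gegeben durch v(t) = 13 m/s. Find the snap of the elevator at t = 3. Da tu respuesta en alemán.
Ausgehend von der Geschwindigkeit v(t) = 13, nehmen wir 3 Ableitungen. Mit d/dt von v(t) finden wir a(t) = 0. Durch Ableiten von der Beschleunigung erhalten wir den Ruck: j(t) = 0. Mit d/dt von j(t) finden wir s(t) = 0. Mit s(t) = 0 und Einsetzen von t = 3, finden wir s = 0.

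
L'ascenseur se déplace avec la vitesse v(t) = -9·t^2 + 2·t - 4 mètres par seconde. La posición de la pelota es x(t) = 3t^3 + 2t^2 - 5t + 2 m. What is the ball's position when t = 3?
We have position x(t) = 3·t^3 + 2·t^2 - 5·t + 2. Substituting t = 3: x(3) = 86.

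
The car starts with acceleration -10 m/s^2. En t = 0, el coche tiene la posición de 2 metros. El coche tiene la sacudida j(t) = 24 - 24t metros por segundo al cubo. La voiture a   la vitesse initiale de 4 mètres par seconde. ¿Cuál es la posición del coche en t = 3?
Para resolver esto, necesitamos tomar 3 integrales de nuestra ecuación de la sacudida j(t) = 24 - 24·t. La integral de la sacudida, con a(0) = -10, da la aceleración: a(t) = -12·t^2 + 24·t - 10. La antiderivada de la aceleración, con v(0) = 4, da la velocidad: v(t) = -4·t^3 + 12·t^2 - 10·t + 4. Integrando la velocidad y usando la condición inicial x(0) = 2, obtenemos x(t) = -t^4 + 4·t^3 - 5·t^2 + 4·t + 2. Tenemos la posición x(t) = -t^4 + 4·t^3 - 5·t^2 + 4·t + 2. Sustituyendo t = 3: x(3) = -4.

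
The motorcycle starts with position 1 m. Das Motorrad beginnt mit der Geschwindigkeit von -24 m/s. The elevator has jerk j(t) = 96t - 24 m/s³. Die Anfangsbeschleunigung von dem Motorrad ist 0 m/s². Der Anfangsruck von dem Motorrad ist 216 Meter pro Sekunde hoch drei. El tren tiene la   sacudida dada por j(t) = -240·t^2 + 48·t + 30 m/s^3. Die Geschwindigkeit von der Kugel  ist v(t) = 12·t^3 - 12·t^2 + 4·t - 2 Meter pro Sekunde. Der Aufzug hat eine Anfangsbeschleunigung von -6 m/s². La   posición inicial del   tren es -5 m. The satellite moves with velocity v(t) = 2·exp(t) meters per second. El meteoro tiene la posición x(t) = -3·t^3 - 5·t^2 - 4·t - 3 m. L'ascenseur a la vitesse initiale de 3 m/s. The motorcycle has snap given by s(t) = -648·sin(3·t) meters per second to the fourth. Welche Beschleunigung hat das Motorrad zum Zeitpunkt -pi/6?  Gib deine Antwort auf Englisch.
To solve this, we need to take 2 integrals of our snap equation s(t) = -648·sin(3·t). The integral of snap is jerk. Using j(0) = 216, we get j(t) = 216·cos(3·t). Finding the integral of j(t) and using a(0) = 0: a(t) = 72·sin(3·t). We have acceleration a(t) = 72·sin(3·t). Substituting t = -pi/6: a(-pi/6) = -72.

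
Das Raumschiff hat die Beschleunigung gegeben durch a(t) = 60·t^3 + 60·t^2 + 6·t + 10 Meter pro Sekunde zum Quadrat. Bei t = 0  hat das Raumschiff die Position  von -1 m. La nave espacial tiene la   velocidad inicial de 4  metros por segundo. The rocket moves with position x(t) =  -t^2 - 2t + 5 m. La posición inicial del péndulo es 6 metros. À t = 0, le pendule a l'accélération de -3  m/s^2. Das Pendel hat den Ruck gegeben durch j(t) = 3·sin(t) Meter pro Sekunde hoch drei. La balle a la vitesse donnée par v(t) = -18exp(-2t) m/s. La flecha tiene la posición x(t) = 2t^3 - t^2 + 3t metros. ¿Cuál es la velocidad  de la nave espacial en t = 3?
Debemos encontrar la antiderivada de nuestra ecuación de la aceleración a(t) = 60·t^3 + 60·t^2 + 6·t + 10 1 vez. Integrando la aceleración y usando la condición inicial v(0) = 4, obtenemos v(t) = 15·t^4 + 20·t^3 + 3·t^2 + 10·t + 4. De la ecuación de la velocidad v(t) = 15·t^4 + 20·t^3 + 3·t^2 + 10·t + 4, sustituimos t = 3 para obtener v = 1816.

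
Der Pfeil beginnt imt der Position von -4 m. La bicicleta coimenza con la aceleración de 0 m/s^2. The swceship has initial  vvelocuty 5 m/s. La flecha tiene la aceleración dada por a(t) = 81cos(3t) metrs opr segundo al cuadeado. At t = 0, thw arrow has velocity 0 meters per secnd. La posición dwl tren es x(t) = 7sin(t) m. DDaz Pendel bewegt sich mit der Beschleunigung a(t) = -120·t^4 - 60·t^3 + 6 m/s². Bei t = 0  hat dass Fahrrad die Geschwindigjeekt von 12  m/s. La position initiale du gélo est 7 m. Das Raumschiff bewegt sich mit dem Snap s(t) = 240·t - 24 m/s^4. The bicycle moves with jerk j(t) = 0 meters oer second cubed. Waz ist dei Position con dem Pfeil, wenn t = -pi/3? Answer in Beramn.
Ausgehend von der Beschleunigung a(t) = 81·cos(3·t), nehmen wir 2 Integrale. Das Integral von der Beschleunigung, mit v(0) = 0, ergibt die Geschwindigkeit: v(t) = 27·sin(3·t). Mit ∫v(t)dt und Anwendung von x(0) = -4, finden wir x(t) = 5 - 9·cos(3·t). Aus der Gleichung für die Position x(t) = 5 - 9·cos(3·t), setzen wir t = -pi/3 ein und erhalten x = 14.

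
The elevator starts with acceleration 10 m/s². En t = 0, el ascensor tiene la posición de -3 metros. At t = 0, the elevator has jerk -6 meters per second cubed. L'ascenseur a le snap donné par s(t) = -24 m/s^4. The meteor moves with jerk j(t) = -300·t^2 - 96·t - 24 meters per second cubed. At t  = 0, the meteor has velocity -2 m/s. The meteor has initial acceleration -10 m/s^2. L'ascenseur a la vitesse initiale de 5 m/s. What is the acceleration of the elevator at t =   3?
To find the answer, we compute 2 antiderivatives of s(t) = -24. Finding the integral of s(t) and using j(0) = -6: j(t) = -24·t - 6. The integral of jerk, with a(0) = 10, gives acceleration: a(t) = -12·t^2 - 6·t + 10. Using a(t) = -12·t^2 - 6·t + 10 and substituting t = 3, we find a = -116.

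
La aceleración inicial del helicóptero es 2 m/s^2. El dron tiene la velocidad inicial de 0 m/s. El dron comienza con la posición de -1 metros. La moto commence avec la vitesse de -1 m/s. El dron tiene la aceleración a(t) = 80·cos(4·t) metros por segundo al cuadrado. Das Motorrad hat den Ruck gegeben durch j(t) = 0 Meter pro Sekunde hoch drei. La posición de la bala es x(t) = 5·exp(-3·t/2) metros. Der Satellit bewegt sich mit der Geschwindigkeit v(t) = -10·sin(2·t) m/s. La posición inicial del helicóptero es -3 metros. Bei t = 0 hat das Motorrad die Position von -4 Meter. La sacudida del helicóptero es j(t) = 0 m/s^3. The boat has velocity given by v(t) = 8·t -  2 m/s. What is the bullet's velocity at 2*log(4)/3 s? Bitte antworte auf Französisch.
En partant de la position x(t) = 5·exp(-3·t/2), nous prenons 1 dérivée. En prenant d/dt de x(t), nous trouvons v(t) = -15·exp(-3·t/2)/2. En utilisant v(t) = -15·exp(-3·t/2)/2 et en substituant t = 2*log(4)/3, nous trouvons v = -15/8.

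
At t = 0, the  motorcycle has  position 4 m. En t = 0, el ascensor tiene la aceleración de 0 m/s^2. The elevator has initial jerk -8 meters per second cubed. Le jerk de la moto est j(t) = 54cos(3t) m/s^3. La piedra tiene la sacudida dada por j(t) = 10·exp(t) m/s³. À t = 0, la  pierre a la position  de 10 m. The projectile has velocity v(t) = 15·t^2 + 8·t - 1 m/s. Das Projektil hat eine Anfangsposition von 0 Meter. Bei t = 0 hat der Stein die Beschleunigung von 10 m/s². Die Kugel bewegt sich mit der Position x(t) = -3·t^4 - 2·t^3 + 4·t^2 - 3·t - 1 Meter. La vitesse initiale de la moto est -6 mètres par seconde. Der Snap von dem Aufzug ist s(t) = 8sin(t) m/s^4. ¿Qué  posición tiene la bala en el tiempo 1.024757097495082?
Tenemos la posición x(t) = -3·t^4 - 2·t^3 + 4·t^2 - 3·t - 1. Sustituyendo t = 1.024757097495082: x(1.024757097495082) = -5.33431410751426.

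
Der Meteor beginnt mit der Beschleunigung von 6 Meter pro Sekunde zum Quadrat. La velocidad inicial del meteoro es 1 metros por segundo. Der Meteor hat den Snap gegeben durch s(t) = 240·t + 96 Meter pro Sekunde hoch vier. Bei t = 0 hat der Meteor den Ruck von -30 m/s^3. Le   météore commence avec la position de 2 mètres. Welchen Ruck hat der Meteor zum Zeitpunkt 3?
Ausgehend von dem Snap s(t) = 240·t + 96, nehmen wir 1 Integral. Das Integral von dem Snap, mit j(0) = -30, ergibt den Ruck: j(t) = 120·t^2 + 96·t - 30. Mit j(t) = 120·t^2 + 96·t - 30 und Einsetzen von t = 3, finden wir j = 1338.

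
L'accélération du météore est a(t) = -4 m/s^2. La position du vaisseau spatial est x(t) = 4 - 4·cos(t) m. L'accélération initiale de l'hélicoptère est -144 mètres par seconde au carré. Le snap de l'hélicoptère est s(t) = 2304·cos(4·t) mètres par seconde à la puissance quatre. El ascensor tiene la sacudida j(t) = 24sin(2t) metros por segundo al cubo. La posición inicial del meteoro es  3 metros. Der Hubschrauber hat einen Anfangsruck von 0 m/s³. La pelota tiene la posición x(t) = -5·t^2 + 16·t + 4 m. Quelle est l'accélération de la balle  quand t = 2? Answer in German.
Ausgehend von der Position x(t) = -5·t^2 + 16·t + 4, nehmen wir 2 Ableitungen. Mit d/dt von x(t) finden wir v(t) = 16 - 10·t. Durch Ableiten von der Geschwindigkeit erhalten wir die Beschleunigung: a(t) = -10. Mit a(t) = -10 und Einsetzen von t = 2, finden wir a = -10.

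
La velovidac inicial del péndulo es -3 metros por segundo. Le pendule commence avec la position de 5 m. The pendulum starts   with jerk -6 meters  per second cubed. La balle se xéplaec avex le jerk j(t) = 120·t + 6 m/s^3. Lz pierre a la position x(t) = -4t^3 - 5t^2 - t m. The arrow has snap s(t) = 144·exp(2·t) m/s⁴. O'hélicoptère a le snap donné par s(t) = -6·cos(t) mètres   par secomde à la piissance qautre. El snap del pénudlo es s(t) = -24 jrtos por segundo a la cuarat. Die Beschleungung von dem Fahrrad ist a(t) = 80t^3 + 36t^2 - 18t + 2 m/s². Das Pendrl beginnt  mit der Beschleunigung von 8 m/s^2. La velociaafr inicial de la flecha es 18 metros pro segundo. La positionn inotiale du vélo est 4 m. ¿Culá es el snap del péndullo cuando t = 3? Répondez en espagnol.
Tenemos el snap s(t) = -24. Sustituyendo t = 3: s(3) = -24.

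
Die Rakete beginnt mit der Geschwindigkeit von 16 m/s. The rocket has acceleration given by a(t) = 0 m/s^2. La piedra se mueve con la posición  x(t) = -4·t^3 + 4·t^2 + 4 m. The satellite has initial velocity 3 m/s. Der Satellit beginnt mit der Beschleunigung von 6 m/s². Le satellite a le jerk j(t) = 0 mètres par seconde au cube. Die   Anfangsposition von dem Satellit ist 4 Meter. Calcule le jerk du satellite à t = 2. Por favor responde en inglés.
Using j(t) = 0 and substituting t = 2, we find j = 0.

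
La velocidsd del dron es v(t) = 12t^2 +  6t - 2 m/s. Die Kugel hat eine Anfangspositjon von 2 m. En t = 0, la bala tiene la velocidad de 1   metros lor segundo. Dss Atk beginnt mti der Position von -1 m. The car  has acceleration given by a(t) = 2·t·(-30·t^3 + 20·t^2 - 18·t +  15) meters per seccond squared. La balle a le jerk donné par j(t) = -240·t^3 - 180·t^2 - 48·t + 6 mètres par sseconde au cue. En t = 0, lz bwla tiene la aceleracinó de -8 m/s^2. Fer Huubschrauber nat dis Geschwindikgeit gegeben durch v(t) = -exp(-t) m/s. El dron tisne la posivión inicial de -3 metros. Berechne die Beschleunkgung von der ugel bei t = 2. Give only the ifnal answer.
Die Antwort ist -1532.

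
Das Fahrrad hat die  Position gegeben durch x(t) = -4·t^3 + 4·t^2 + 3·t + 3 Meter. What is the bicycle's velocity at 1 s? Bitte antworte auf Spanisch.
Partiendo de la posición x(t) = -4·t^3 + 4·t^2 + 3·t + 3, tomamos 1 derivada. Tomando d/dt de x(t), encontramos v(t) = -12·t^2 + 8·t + 3. Tenemos la velocidad v(t) = -12·t^2 + 8·t + 3. Sustituyendo t = 1: v(1) = -1.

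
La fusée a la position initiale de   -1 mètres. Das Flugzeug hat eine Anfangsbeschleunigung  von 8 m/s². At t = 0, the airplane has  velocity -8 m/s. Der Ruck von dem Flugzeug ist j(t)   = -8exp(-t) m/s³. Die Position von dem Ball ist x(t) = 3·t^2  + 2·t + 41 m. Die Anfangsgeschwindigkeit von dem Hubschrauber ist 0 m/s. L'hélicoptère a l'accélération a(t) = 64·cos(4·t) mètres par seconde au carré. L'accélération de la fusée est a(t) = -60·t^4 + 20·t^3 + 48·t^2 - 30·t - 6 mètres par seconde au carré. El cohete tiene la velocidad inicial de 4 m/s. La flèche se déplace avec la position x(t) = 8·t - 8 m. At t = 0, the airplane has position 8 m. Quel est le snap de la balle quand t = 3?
Nous devons dériver notre équation de la position x(t) = 3·t^2 + 2·t + 41 4 fois. En prenant d/dt de x(t), nous trouvons v(t) = 6·t + 2. En prenant d/dt de v(t), nous trouvons a(t) = 6. En prenant d/dt de a(t), nous trouvons j(t) = 0. La dérivée du jerk donne le snap: s(t) = 0. De l'équation du snap s(t) = 0, nous substituons t = 3 pour obtenir s = 0.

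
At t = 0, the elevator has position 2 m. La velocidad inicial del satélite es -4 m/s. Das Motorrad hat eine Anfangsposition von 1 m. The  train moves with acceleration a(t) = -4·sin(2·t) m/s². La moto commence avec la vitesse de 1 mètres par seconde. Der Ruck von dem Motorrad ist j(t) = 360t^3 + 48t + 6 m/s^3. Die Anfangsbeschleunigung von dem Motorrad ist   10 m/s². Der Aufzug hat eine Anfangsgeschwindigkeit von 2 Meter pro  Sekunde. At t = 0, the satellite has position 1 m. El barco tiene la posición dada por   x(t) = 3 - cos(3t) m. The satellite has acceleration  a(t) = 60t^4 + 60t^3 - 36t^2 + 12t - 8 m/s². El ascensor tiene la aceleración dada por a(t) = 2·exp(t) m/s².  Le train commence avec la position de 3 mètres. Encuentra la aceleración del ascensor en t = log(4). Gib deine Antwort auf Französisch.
Nous avons l'accélération a(t) = 2·exp(t). En substituant t = log(4): a(log(4)) = 8.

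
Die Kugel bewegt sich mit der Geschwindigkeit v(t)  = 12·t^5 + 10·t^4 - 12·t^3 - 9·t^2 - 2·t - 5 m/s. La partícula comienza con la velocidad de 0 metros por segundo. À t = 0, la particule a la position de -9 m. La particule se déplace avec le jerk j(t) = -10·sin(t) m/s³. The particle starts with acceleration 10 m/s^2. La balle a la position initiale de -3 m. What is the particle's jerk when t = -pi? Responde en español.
Tenemos la sacudida j(t) = -10·sin(t). Sustituyendo t = -pi: j(-pi) = 0.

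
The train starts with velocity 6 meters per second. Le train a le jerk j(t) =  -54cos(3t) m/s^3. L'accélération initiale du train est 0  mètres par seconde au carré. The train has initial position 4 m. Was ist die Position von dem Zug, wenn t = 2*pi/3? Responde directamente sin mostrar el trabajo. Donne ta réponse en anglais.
The position at t = 2*pi/3 is x = 4.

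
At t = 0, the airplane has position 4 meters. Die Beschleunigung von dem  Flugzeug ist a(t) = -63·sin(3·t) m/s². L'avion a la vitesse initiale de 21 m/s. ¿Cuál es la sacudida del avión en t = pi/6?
Para resolver esto, necesitamos tomar 1 derivada de nuestra ecuación de la aceleración a(t) = -63·sin(3·t). Tomando d/dt de a(t), encontramos j(t) = -189·cos(3·t). Tenemos la sacudida j(t) = -189·cos(3·t). Sustituyendo t = pi/6: j(pi/6) = 0.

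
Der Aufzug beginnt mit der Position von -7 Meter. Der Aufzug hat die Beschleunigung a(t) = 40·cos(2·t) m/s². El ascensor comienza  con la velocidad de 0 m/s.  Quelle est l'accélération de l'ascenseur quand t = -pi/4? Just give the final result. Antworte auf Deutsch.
a(-pi/4) = 0.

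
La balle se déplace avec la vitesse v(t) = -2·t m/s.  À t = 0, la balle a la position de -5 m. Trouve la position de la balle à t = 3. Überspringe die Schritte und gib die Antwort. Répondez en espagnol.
La respuesta es -14.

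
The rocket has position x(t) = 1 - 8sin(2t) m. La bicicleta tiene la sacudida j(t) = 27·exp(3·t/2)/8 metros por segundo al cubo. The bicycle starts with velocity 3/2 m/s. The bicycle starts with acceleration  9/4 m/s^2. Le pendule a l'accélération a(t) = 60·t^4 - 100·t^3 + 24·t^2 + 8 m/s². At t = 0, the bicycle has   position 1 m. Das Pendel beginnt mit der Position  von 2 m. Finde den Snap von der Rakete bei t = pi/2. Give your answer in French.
Pour résoudre ceci, nous devons prendre 4 dérivées de notre équation de la position x(t) = 1 - 8·sin(2·t). En prenant d/dt de x(t), nous trouvons v(t) = -16·cos(2·t). En prenant d/dt de v(t), nous trouvons a(t) = 32·sin(2·t). En dérivant l'accélération, nous obtenons le jerk: j(t) = 64·cos(2·t). La dérivée du jerk donne le snap: s(t) = -128·sin(2·t). De l'équation du snap s(t) = -128·sin(2·t), nous substituons t = pi/2 pour obtenir s = 0.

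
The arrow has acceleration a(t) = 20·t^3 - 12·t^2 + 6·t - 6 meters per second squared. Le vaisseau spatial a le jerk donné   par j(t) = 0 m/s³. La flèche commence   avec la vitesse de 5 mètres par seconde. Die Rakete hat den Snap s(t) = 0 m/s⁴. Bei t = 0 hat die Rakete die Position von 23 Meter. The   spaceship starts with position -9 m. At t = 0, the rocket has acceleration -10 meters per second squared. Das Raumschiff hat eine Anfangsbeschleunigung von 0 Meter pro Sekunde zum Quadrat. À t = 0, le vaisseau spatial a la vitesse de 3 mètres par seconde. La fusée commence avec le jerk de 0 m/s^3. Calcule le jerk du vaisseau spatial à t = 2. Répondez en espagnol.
Tenemos la sacudida j(t) = 0. Sustituyendo t = 2: j(2) = 0.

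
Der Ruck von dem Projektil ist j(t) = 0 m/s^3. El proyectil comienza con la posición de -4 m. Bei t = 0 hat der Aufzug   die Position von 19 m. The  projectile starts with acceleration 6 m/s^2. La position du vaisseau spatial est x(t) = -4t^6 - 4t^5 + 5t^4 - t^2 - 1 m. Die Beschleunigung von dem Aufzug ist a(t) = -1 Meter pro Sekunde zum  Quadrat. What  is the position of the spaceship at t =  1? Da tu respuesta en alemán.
Aus der Gleichung für die Position x(t) = -4·t^6 - 4·t^5 + 5·t^4 - t^2 - 1, setzen wir t = 1 ein und erhalten x = -5.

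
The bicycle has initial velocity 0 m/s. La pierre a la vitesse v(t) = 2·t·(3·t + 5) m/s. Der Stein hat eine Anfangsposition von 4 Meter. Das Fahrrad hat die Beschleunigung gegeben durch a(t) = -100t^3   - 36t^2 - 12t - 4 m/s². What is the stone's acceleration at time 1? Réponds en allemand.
Ausgehend von der Geschwindigkeit v(t) = 2·t·(3·t + 5), nehmen wir 1 Ableitung. Mit d/dt von v(t) finden wir a(t) = 12·t + 10. Aus der Gleichung für die Beschleunigung a(t) = 12·t + 10, setzen wir t = 1 ein und erhalten a = 22.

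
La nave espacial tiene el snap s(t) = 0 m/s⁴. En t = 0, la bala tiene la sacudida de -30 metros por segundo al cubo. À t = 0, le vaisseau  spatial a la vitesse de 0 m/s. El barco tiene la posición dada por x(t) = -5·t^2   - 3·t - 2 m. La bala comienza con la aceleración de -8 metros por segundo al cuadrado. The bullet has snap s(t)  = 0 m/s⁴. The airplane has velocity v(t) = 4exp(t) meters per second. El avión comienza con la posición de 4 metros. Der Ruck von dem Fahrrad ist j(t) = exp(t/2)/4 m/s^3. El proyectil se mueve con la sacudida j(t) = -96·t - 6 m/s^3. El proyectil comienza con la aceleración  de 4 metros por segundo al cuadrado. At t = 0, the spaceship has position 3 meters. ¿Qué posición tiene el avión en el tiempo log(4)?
Debemos encontrar la integral de nuestra ecuación de la velocidad v(t) = 4·exp(t) 1 vez. Integrando la velocidad y usando la condición inicial x(0) = 4, obtenemos x(t) = 4·exp(t). Tenemos la posición x(t) = 4·exp(t). Sustituyendo t = log(4): x(log(4)) = 16.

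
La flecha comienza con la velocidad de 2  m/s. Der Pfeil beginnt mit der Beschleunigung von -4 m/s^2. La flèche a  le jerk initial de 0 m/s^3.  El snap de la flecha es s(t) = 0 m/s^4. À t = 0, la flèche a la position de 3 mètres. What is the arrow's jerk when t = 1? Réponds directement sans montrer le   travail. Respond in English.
j(1) = 0.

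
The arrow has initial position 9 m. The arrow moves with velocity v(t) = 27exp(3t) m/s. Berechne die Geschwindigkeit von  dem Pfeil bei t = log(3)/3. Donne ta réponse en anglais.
Using v(t) = 27·exp(3·t) and substituting t = log(3)/3, we find v = 81.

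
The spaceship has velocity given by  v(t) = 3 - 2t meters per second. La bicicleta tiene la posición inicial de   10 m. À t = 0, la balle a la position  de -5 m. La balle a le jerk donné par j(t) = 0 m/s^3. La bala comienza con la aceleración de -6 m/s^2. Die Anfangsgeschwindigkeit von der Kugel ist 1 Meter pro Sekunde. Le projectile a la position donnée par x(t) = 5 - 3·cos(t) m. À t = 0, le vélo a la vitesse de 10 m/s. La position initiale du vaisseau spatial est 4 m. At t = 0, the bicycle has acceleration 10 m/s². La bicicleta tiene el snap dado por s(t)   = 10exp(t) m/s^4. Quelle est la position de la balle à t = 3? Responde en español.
Para resolver esto, necesitamos tomar 3 antiderivadas de nuestra ecuación de la sacudida j(t) = 0. La antiderivada de la sacudida, con a(0) = -6, da la aceleración: a(t) = -6. Tomando ∫a(t)dt y aplicando v(0) = 1, encontramos v(t) = 1 - 6·t. La integral de la velocidad, con x(0) = -5, da la posición: x(t) = -3·t^2 + t - 5. Tenemos la posición x(t) = -3·t^2 + t - 5. Sustituyendo t = 3: x(3) = -29.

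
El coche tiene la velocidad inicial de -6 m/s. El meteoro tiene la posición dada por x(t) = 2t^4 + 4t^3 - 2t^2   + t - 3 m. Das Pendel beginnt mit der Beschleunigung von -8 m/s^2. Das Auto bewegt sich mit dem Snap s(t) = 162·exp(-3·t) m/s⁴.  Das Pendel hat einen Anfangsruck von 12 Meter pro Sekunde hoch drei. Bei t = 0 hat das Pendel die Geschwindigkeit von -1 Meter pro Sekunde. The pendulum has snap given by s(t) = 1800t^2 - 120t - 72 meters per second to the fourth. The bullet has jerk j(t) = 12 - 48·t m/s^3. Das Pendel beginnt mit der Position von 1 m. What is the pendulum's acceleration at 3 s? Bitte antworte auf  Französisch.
Pour résoudre ceci, nous devons prendre 2 primitives de notre équation du snap s(t) = 1800·t^2 - 120·t - 72. La primitive du snap est le jerk. En utilisant j(0) = 12, nous obtenons j(t) = 600·t^3 - 60·t^2 - 72·t + 12. La primitive du jerk, avec a(0) = -8, donne l'accélération: a(t) = 150·t^4 - 20·t^3 - 36·t^2 + 12·t - 8. En utilisant a(t) = 150·t^4 - 20·t^3 - 36·t^2 + 12·t - 8 et en substituant t = 3, nous trouvons a = 11314.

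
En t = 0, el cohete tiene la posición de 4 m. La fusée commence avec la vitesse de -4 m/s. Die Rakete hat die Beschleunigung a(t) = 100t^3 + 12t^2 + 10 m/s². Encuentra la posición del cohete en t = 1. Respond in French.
Pour résoudre ceci, nous devons prendre 2 intégrales de notre équation de l'accélération a(t) = 100·t^3 + 12·t^2 + 10. En intégrant l'accélération et en utilisant la condition initiale v(0) = -4, nous obtenons v(t) = 25·t^4 + 4·t^3 + 10·t - 4. En intégrant la vitesse et en utilisant la condition initiale x(0) = 4, nous obtenons x(t) = 5·t^5 + t^4 + 5·t^2 - 4·t + 4. Nous avons la position x(t) = 5·t^5 + t^4 + 5·t^2 - 4·t + 4. En substituant t = 1: x(1) = 11.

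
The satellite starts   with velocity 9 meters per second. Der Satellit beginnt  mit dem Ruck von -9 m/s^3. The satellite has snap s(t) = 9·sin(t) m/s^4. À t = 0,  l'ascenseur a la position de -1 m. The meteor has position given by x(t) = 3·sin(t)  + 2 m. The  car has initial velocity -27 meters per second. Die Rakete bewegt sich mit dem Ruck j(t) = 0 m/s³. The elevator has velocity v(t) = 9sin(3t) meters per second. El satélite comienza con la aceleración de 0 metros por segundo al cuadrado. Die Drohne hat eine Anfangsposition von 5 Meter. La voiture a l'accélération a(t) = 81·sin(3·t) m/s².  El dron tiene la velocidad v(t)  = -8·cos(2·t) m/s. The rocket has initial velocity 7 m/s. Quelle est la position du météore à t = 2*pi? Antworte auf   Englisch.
We have position x(t) = 3·sin(t) + 2. Substituting t = 2*pi: x(2*pi) = 2.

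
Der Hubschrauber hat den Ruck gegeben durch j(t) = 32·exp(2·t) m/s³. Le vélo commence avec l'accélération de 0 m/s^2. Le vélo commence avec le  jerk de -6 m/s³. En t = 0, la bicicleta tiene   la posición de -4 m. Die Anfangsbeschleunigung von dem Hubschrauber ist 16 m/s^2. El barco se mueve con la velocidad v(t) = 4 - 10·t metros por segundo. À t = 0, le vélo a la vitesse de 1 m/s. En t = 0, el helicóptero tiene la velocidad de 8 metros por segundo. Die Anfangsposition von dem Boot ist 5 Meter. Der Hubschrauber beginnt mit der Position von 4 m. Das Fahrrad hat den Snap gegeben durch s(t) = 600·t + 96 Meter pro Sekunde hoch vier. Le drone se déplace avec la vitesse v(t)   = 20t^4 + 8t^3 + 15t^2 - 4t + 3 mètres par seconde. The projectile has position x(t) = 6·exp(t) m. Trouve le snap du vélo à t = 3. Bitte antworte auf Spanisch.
Tenemos el snap s(t) = 600·t + 96. Sustituyendo t = 3: s(3) = 1896.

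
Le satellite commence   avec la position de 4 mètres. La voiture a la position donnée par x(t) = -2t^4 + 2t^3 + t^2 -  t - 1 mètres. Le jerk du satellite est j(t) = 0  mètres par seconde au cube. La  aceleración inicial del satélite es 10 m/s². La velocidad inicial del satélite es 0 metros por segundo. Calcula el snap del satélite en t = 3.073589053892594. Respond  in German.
Ausgehend von dem Ruck j(t) = 0, nehmen wir 1 Ableitung. Mit d/dt von j(t) finden wir s(t) = 0. Mit s(t) = 0 und Einsetzen von t = 3.073589053892594, finden wir s = 0.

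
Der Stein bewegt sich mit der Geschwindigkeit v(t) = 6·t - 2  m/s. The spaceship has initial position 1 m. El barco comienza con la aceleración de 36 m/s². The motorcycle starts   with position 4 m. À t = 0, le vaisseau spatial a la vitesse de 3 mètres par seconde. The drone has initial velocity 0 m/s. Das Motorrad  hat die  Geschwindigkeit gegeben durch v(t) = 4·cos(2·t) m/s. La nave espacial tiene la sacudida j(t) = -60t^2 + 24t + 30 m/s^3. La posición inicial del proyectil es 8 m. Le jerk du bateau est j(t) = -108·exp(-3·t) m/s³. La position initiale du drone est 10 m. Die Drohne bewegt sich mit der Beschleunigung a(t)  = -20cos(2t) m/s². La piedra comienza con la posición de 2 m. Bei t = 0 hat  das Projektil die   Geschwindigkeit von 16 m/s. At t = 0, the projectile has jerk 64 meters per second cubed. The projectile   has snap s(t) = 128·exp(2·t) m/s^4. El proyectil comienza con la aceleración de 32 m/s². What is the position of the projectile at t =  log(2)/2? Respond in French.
Pour résoudre ceci, nous devons prendre 4 primitives de notre équation du snap s(t) = 128·exp(2·t). L'intégrale du snap est le jerk. En utilisant j(0) = 64, nous obtenons j(t) = 64·exp(2·t). L'intégrale du jerk, avec a(0) = 32, donne l'accélération: a(t) = 32·exp(2·t). La primitive de l'accélération est la vitesse. En utilisant v(0) = 16, nous obtenons v(t) = 16·exp(2·t). La primitive de la vitesse, avec x(0) = 8, donne la position: x(t) = 8·exp(2·t). Nous avons la position x(t) = 8·exp(2·t). En substituant t = log(2)/2: x(log(2)/2) = 16.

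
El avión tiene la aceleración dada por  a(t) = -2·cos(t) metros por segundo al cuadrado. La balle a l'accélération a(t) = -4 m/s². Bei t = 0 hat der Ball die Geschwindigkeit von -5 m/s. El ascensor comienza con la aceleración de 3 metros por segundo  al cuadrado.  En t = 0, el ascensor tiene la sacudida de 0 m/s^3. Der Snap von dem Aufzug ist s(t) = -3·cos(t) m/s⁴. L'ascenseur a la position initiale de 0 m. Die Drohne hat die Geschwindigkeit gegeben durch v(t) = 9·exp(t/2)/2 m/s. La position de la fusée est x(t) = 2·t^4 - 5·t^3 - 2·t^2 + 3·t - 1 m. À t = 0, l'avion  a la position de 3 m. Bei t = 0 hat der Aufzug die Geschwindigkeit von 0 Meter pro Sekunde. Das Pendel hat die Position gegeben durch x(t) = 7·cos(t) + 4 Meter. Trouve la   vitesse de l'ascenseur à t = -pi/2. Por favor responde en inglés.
To solve this, we need to take 3 integrals of our snap equation s(t) = -3·cos(t). The antiderivative of snap is jerk. Using j(0) = 0, we get j(t) = -3·sin(t). Integrating jerk and using the initial condition a(0) = 3, we get a(t) = 3·cos(t). The integral of acceleration is velocity. Using v(0) = 0, we get v(t) = 3·sin(t). We have velocity v(t) = 3·sin(t). Substituting t = -pi/2: v(-pi/2) = -3.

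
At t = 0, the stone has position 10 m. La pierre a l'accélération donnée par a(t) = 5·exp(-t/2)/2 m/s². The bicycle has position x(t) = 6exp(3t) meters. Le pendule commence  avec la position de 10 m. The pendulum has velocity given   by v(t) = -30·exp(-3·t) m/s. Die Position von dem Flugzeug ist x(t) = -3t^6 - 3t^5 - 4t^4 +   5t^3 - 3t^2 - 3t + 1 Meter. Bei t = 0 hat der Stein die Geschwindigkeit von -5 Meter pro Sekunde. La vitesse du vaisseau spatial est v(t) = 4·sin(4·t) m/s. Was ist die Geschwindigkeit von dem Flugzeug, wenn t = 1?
Ausgehend von der Position x(t) = -3·t^6 - 3·t^5 - 4·t^4 + 5·t^3 - 3·t^2 - 3·t + 1, nehmen wir 1 Ableitung. Mit d/dt von x(t) finden wir v(t) = -18·t^5 - 15·t^4 - 16·t^3 + 15·t^2 - 6·t - 3. Aus der Gleichung für die Geschwindigkeit v(t) = -18·t^5 - 15·t^4 - 16·t^3 + 15·t^2 - 6·t - 3, setzen wir t = 1 ein und erhalten v = -43.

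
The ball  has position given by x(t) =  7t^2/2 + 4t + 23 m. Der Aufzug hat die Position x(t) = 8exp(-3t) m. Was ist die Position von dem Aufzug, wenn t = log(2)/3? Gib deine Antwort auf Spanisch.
De la ecuación de la posición x(t) = 8·exp(-3·t), sustituimos t = log(2)/3 para obtener x = 4.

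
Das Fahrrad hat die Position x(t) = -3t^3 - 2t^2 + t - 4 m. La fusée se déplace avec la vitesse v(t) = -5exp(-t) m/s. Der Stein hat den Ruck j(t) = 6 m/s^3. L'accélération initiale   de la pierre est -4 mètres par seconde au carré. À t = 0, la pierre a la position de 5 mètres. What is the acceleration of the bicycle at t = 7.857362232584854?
To solve this, we need to take 2 derivatives of our position equation x(t) = -3·t^3 - 2·t^2 + t - 4. Differentiating position, we get velocity: v(t) = -9·t^2 - 4·t + 1. Taking d/dt of v(t), we find a(t) = -18·t - 4. We have acceleration a(t) = -18·t - 4. Substituting t = 7.857362232584854: a(7.857362232584854) = -145.432520186527.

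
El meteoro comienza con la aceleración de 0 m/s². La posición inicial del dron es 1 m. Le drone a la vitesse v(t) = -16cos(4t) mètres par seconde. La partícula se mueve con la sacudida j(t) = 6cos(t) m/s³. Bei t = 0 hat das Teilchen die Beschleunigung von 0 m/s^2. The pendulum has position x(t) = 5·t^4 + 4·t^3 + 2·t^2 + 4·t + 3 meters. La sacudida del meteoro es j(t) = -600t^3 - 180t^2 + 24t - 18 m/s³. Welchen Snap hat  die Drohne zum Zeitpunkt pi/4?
Ausgehend von der Geschwindigkeit v(t) = -16·cos(4·t), nehmen wir 3 Ableitungen. Die Ableitung von der Geschwindigkeit ergibt die Beschleunigung: a(t) = 64·sin(4·t). Mit d/dt von a(t) finden wir j(t) = 256·cos(4·t). Durch Ableiten von dem Ruck erhalten wir den Snap: s(t) = -1024·sin(4·t). Aus der Gleichung für den Snap s(t) = -1024·sin(4·t), setzen wir t = pi/4 ein und erhalten s = 0.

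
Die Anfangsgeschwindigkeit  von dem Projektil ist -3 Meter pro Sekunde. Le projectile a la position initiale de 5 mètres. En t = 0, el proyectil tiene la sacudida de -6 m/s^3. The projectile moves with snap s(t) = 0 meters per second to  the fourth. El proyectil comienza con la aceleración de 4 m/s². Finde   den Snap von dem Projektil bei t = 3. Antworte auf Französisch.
Nous avons le snap s(t) = 0. En substituant t = 3: s(3) = 0.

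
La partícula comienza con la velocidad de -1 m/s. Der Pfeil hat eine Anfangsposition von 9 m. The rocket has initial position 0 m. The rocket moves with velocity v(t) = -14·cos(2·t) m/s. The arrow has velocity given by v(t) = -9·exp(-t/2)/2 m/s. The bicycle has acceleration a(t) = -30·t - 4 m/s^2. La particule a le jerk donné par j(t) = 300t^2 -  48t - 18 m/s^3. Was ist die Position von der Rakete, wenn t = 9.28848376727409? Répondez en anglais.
To solve this, we need to take 1 integral of our velocity equation v(t) = -14·cos(2·t). The integral of velocity, with x(0) = 0, gives position: x(t) = -7·sin(2·t). Using x(t) = -7·sin(2·t) and substituting t = 9.28848376727409, we find x = 1.88457606706066.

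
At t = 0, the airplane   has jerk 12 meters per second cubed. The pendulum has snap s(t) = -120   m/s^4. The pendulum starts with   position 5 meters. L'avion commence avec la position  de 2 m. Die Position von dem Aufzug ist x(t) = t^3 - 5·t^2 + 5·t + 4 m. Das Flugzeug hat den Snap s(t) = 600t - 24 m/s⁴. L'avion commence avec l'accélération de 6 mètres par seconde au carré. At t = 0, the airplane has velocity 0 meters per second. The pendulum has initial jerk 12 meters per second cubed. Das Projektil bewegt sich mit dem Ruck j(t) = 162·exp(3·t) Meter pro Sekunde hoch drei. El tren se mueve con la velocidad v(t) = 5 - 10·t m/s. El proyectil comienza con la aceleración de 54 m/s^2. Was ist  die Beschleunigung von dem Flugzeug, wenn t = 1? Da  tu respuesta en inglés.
To find the answer, we compute 2 antiderivatives of s(t) = 600·t - 24. Finding the antiderivative of s(t) and using j(0) = 12: j(t) = 300·t^2 - 24·t + 12. The integral of jerk, with a(0) = 6, gives acceleration: a(t) = 100·t^3 - 12·t^2 + 12·t + 6. We have acceleration a(t) = 100·t^3 - 12·t^2 + 12·t + 6. Substituting t = 1: a(1) = 106.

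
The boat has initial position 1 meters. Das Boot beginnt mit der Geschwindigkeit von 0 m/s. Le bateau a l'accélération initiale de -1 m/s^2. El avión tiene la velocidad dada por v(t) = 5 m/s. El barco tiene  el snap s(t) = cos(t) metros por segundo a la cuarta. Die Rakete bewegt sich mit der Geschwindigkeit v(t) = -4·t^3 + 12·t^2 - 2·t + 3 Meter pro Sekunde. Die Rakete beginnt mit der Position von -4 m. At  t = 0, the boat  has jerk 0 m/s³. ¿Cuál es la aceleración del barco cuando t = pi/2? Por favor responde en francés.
Pour résoudre ceci, nous devons prendre 2 intégrales de notre équation du snap s(t) = cos(t). La primitive du snap est le jerk. En utilisant j(0) = 0, nous obtenons j(t) = sin(t). La primitive du jerk, avec a(0) = -1, donne l'accélération: a(t) = -cos(t). En utilisant a(t) = -cos(t) et en substituant t = pi/2, nous trouvons a = 0.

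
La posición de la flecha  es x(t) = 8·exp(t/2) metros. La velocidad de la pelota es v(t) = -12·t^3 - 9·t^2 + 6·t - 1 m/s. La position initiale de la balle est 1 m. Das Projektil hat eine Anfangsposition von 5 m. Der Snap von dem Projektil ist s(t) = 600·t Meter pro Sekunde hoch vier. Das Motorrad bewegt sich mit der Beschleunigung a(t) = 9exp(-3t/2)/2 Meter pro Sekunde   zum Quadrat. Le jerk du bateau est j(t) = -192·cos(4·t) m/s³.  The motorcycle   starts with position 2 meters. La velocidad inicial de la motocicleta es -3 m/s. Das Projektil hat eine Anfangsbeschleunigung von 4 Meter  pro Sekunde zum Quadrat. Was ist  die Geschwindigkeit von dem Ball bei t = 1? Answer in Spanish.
De la ecuación de la velocidad v(t) = -12·t^3 - 9·t^2 + 6·t - 1, sustituimos t = 1 para obtener v = -16.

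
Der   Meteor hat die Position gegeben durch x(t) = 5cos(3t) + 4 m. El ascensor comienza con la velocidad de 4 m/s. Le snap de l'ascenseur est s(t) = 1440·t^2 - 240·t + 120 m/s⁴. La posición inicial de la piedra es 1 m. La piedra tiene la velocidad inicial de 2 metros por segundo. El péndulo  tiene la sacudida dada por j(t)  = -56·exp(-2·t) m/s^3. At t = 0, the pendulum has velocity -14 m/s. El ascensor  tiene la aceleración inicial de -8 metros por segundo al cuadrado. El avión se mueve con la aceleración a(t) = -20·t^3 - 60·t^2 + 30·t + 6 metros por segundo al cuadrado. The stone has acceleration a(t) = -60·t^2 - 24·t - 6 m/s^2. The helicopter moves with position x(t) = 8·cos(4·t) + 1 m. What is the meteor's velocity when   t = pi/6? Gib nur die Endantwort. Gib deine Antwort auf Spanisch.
En t = pi/6, v = -15.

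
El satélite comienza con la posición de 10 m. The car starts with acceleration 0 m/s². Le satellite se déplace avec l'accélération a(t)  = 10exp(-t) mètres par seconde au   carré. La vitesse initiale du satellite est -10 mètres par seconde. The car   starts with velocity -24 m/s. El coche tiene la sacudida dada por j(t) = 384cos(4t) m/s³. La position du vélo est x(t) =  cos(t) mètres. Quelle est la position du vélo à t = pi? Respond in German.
Wir haben die Position x(t) = cos(t). Durch Einsetzen von t = pi: x(pi) = -1.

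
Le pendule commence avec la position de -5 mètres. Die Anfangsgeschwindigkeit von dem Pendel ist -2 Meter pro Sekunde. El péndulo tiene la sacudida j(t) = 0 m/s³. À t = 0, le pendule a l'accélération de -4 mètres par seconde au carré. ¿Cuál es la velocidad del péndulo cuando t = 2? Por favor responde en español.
Partiendo de la sacudida j(t) = 0, tomamos 2 integrales. Tomando ∫j(t)dt y aplicando a(0) = -4, encontramos a(t) = -4. Tomando ∫a(t)dt y aplicando v(0) = -2, encontramos v(t) = -4·t - 2. Usando v(t) = -4·t - 2 y sustituyendo t = 2, encontramos v = -10.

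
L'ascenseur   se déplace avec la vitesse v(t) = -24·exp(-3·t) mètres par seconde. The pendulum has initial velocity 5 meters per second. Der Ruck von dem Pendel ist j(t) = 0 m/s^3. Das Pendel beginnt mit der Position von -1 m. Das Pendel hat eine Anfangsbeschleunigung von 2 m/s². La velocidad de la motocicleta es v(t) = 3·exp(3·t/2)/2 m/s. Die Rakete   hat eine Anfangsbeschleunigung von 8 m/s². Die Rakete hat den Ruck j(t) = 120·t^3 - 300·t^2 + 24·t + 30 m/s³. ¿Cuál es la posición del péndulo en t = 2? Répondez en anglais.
We must find the integral of our jerk equation j(t) = 0 3 times. The integral of jerk is acceleration. Using a(0) = 2, we get a(t) = 2. Integrating acceleration and using the initial condition v(0) = 5, we get v(t) = 2·t + 5. Integrating velocity and using the initial condition x(0) = -1, we get x(t) = t^2 + 5·t - 1. Using x(t) = t^2 + 5·t - 1 and substituting t = 2, we find x = 13.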